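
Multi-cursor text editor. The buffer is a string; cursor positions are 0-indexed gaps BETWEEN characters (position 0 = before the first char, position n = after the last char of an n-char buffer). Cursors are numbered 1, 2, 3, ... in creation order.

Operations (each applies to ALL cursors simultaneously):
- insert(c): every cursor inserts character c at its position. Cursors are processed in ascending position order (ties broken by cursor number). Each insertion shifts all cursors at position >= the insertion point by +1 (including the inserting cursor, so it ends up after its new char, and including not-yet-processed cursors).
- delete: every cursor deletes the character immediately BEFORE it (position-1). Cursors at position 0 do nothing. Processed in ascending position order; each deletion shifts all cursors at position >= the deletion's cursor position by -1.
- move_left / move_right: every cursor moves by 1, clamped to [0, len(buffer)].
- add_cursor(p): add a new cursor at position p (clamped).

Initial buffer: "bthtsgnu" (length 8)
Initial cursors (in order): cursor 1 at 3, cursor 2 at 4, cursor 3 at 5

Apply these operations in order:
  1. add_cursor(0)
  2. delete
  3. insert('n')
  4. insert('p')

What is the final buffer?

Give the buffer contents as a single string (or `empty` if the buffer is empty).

Answer: npbtnnnpppgnu

Derivation:
After op 1 (add_cursor(0)): buffer="bthtsgnu" (len 8), cursors c4@0 c1@3 c2@4 c3@5, authorship ........
After op 2 (delete): buffer="btgnu" (len 5), cursors c4@0 c1@2 c2@2 c3@2, authorship .....
After op 3 (insert('n')): buffer="nbtnnngnu" (len 9), cursors c4@1 c1@6 c2@6 c3@6, authorship 4..123...
After op 4 (insert('p')): buffer="npbtnnnpppgnu" (len 13), cursors c4@2 c1@10 c2@10 c3@10, authorship 44..123123...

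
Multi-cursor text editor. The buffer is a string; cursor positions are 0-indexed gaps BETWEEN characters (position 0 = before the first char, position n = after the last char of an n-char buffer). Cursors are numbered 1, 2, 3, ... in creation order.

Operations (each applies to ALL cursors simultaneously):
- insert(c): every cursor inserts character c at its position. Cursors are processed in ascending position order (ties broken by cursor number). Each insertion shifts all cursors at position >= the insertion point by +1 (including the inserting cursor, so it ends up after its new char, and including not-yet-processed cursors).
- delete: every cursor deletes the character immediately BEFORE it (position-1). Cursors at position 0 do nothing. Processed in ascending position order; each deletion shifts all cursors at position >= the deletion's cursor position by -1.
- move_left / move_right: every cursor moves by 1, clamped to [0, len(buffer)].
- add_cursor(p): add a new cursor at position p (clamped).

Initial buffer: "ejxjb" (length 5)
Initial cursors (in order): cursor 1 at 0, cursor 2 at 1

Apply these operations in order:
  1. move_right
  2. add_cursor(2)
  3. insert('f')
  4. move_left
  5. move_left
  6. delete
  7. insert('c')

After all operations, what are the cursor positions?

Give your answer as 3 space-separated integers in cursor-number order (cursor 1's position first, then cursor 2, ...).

Answer: 1 4 4

Derivation:
After op 1 (move_right): buffer="ejxjb" (len 5), cursors c1@1 c2@2, authorship .....
After op 2 (add_cursor(2)): buffer="ejxjb" (len 5), cursors c1@1 c2@2 c3@2, authorship .....
After op 3 (insert('f')): buffer="efjffxjb" (len 8), cursors c1@2 c2@5 c3@5, authorship .1.23...
After op 4 (move_left): buffer="efjffxjb" (len 8), cursors c1@1 c2@4 c3@4, authorship .1.23...
After op 5 (move_left): buffer="efjffxjb" (len 8), cursors c1@0 c2@3 c3@3, authorship .1.23...
After op 6 (delete): buffer="effxjb" (len 6), cursors c1@0 c2@1 c3@1, authorship .23...
After op 7 (insert('c')): buffer="ceccffxjb" (len 9), cursors c1@1 c2@4 c3@4, authorship 1.2323...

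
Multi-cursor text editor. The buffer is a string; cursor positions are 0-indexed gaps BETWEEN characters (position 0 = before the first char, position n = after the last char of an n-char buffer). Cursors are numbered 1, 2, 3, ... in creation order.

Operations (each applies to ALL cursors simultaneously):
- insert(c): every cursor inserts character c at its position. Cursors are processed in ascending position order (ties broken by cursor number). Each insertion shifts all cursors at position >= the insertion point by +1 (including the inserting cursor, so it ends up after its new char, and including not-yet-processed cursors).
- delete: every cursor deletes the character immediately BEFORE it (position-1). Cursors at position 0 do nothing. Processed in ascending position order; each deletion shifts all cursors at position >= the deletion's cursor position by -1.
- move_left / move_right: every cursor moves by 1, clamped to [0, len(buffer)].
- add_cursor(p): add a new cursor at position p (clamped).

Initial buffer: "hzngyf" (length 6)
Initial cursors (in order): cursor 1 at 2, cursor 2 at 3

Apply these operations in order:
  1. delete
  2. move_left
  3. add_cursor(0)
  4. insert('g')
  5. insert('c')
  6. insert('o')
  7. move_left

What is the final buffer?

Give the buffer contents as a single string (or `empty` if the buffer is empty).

After op 1 (delete): buffer="hgyf" (len 4), cursors c1@1 c2@1, authorship ....
After op 2 (move_left): buffer="hgyf" (len 4), cursors c1@0 c2@0, authorship ....
After op 3 (add_cursor(0)): buffer="hgyf" (len 4), cursors c1@0 c2@0 c3@0, authorship ....
After op 4 (insert('g')): buffer="ggghgyf" (len 7), cursors c1@3 c2@3 c3@3, authorship 123....
After op 5 (insert('c')): buffer="gggccchgyf" (len 10), cursors c1@6 c2@6 c3@6, authorship 123123....
After op 6 (insert('o')): buffer="gggcccooohgyf" (len 13), cursors c1@9 c2@9 c3@9, authorship 123123123....
After op 7 (move_left): buffer="gggcccooohgyf" (len 13), cursors c1@8 c2@8 c3@8, authorship 123123123....

Answer: gggcccooohgyf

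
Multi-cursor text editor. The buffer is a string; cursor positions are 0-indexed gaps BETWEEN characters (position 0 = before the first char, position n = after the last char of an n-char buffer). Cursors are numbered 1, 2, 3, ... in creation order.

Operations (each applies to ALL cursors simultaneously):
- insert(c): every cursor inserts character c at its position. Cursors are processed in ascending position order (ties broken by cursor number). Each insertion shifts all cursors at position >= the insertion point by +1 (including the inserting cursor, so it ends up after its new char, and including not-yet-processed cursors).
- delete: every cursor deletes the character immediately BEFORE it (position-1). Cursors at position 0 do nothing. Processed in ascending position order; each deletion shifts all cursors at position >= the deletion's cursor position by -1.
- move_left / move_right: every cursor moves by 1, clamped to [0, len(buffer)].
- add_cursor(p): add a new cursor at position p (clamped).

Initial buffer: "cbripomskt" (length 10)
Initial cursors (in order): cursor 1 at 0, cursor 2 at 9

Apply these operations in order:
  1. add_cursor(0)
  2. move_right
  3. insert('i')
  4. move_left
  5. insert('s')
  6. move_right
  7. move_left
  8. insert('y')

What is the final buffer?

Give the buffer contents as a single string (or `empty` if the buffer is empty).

Answer: cissyyibripomsktsyi

Derivation:
After op 1 (add_cursor(0)): buffer="cbripomskt" (len 10), cursors c1@0 c3@0 c2@9, authorship ..........
After op 2 (move_right): buffer="cbripomskt" (len 10), cursors c1@1 c3@1 c2@10, authorship ..........
After op 3 (insert('i')): buffer="ciibripomskti" (len 13), cursors c1@3 c3@3 c2@13, authorship .13.........2
After op 4 (move_left): buffer="ciibripomskti" (len 13), cursors c1@2 c3@2 c2@12, authorship .13.........2
After op 5 (insert('s')): buffer="cissibripomsktsi" (len 16), cursors c1@4 c3@4 c2@15, authorship .1133.........22
After op 6 (move_right): buffer="cissibripomsktsi" (len 16), cursors c1@5 c3@5 c2@16, authorship .1133.........22
After op 7 (move_left): buffer="cissibripomsktsi" (len 16), cursors c1@4 c3@4 c2@15, authorship .1133.........22
After op 8 (insert('y')): buffer="cissyyibripomsktsyi" (len 19), cursors c1@6 c3@6 c2@18, authorship .113133.........222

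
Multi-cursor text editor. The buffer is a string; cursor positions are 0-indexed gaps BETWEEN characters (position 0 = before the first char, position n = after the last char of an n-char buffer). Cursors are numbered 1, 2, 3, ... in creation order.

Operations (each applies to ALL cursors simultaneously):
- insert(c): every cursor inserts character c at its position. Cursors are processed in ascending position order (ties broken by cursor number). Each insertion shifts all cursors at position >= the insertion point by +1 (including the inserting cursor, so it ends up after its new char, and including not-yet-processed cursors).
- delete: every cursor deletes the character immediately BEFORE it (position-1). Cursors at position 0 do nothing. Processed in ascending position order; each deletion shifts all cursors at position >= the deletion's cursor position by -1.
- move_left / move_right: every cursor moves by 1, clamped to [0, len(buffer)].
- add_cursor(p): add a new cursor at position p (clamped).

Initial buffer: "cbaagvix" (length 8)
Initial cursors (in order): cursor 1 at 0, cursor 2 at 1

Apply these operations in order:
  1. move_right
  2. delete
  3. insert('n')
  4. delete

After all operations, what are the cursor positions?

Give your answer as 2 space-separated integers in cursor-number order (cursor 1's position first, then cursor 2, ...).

After op 1 (move_right): buffer="cbaagvix" (len 8), cursors c1@1 c2@2, authorship ........
After op 2 (delete): buffer="aagvix" (len 6), cursors c1@0 c2@0, authorship ......
After op 3 (insert('n')): buffer="nnaagvix" (len 8), cursors c1@2 c2@2, authorship 12......
After op 4 (delete): buffer="aagvix" (len 6), cursors c1@0 c2@0, authorship ......

Answer: 0 0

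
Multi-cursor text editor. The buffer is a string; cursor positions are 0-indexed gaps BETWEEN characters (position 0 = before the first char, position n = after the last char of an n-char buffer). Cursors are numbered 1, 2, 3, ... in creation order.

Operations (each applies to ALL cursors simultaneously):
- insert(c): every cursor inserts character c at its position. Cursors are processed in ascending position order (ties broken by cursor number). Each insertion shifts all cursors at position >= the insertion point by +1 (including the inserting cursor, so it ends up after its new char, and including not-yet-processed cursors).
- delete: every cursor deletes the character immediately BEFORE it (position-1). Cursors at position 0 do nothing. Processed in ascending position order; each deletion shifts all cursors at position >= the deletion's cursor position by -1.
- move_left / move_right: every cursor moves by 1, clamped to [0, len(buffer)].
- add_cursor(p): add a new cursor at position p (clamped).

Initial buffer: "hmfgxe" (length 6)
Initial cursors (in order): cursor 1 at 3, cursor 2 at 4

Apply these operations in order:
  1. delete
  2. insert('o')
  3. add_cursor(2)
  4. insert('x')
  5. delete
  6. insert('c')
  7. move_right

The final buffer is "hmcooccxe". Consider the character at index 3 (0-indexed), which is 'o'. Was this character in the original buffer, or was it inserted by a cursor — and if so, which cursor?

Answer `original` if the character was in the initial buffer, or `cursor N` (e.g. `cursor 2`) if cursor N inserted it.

Answer: cursor 1

Derivation:
After op 1 (delete): buffer="hmxe" (len 4), cursors c1@2 c2@2, authorship ....
After op 2 (insert('o')): buffer="hmooxe" (len 6), cursors c1@4 c2@4, authorship ..12..
After op 3 (add_cursor(2)): buffer="hmooxe" (len 6), cursors c3@2 c1@4 c2@4, authorship ..12..
After op 4 (insert('x')): buffer="hmxooxxxe" (len 9), cursors c3@3 c1@7 c2@7, authorship ..31212..
After op 5 (delete): buffer="hmooxe" (len 6), cursors c3@2 c1@4 c2@4, authorship ..12..
After op 6 (insert('c')): buffer="hmcooccxe" (len 9), cursors c3@3 c1@7 c2@7, authorship ..31212..
After op 7 (move_right): buffer="hmcooccxe" (len 9), cursors c3@4 c1@8 c2@8, authorship ..31212..
Authorship (.=original, N=cursor N): . . 3 1 2 1 2 . .
Index 3: author = 1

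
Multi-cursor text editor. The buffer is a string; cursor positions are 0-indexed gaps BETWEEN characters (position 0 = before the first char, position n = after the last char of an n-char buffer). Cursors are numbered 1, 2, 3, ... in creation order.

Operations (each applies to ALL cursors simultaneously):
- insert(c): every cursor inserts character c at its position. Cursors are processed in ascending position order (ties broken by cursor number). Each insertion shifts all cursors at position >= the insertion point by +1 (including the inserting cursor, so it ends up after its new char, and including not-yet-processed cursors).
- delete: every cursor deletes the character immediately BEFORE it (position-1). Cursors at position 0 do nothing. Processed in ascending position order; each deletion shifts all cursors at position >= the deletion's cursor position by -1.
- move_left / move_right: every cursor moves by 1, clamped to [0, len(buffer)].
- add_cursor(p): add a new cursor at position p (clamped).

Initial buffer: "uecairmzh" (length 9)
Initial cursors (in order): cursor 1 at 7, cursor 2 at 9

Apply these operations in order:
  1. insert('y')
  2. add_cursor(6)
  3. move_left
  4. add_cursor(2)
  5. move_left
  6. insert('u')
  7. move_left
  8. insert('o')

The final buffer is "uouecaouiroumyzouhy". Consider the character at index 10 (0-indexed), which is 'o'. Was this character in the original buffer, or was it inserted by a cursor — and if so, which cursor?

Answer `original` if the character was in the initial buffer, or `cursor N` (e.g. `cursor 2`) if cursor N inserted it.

After op 1 (insert('y')): buffer="uecairmyzhy" (len 11), cursors c1@8 c2@11, authorship .......1..2
After op 2 (add_cursor(6)): buffer="uecairmyzhy" (len 11), cursors c3@6 c1@8 c2@11, authorship .......1..2
After op 3 (move_left): buffer="uecairmyzhy" (len 11), cursors c3@5 c1@7 c2@10, authorship .......1..2
After op 4 (add_cursor(2)): buffer="uecairmyzhy" (len 11), cursors c4@2 c3@5 c1@7 c2@10, authorship .......1..2
After op 5 (move_left): buffer="uecairmyzhy" (len 11), cursors c4@1 c3@4 c1@6 c2@9, authorship .......1..2
After op 6 (insert('u')): buffer="uuecauirumyzuhy" (len 15), cursors c4@2 c3@6 c1@9 c2@13, authorship .4...3..1.1.2.2
After op 7 (move_left): buffer="uuecauirumyzuhy" (len 15), cursors c4@1 c3@5 c1@8 c2@12, authorship .4...3..1.1.2.2
After op 8 (insert('o')): buffer="uouecaouiroumyzouhy" (len 19), cursors c4@2 c3@7 c1@11 c2@16, authorship .44...33..11.1.22.2
Authorship (.=original, N=cursor N): . 4 4 . . . 3 3 . . 1 1 . 1 . 2 2 . 2
Index 10: author = 1

Answer: cursor 1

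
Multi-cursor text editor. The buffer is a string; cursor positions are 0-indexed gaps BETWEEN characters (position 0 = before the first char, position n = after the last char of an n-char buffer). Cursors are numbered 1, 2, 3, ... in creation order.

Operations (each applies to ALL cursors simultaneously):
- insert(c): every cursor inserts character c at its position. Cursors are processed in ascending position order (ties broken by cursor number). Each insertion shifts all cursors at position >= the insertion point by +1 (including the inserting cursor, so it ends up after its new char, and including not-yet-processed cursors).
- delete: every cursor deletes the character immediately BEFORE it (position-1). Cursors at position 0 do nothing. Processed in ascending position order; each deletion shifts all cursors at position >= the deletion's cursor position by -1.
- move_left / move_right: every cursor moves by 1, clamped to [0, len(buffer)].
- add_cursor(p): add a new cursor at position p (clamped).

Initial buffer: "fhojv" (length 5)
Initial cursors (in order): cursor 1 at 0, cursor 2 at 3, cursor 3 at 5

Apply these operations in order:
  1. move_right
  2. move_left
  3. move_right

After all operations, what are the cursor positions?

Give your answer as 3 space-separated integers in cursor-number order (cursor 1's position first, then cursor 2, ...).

Answer: 1 4 5

Derivation:
After op 1 (move_right): buffer="fhojv" (len 5), cursors c1@1 c2@4 c3@5, authorship .....
After op 2 (move_left): buffer="fhojv" (len 5), cursors c1@0 c2@3 c3@4, authorship .....
After op 3 (move_right): buffer="fhojv" (len 5), cursors c1@1 c2@4 c3@5, authorship .....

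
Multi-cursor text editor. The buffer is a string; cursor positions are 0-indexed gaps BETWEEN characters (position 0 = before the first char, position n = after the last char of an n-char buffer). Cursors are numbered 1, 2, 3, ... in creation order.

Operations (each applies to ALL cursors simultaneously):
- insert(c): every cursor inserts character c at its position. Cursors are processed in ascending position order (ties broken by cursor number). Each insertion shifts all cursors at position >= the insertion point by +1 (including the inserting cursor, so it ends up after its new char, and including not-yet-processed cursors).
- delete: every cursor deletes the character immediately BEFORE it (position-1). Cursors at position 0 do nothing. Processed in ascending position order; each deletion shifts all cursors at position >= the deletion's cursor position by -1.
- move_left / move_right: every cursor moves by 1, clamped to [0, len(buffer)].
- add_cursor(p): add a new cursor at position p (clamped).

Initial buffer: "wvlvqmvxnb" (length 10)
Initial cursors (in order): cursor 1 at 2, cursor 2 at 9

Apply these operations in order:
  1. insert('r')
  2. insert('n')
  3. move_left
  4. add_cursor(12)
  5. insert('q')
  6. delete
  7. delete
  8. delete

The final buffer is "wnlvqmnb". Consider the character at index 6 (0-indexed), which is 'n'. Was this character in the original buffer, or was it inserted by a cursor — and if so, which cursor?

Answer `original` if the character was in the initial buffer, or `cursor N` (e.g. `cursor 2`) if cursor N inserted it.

After op 1 (insert('r')): buffer="wvrlvqmvxnrb" (len 12), cursors c1@3 c2@11, authorship ..1.......2.
After op 2 (insert('n')): buffer="wvrnlvqmvxnrnb" (len 14), cursors c1@4 c2@13, authorship ..11.......22.
After op 3 (move_left): buffer="wvrnlvqmvxnrnb" (len 14), cursors c1@3 c2@12, authorship ..11.......22.
After op 4 (add_cursor(12)): buffer="wvrnlvqmvxnrnb" (len 14), cursors c1@3 c2@12 c3@12, authorship ..11.......22.
After op 5 (insert('q')): buffer="wvrqnlvqmvxnrqqnb" (len 17), cursors c1@4 c2@15 c3@15, authorship ..111.......2232.
After op 6 (delete): buffer="wvrnlvqmvxnrnb" (len 14), cursors c1@3 c2@12 c3@12, authorship ..11.......22.
After op 7 (delete): buffer="wvnlvqmvxnb" (len 11), cursors c1@2 c2@9 c3@9, authorship ..1......2.
After op 8 (delete): buffer="wnlvqmnb" (len 8), cursors c1@1 c2@6 c3@6, authorship .1....2.
Authorship (.=original, N=cursor N): . 1 . . . . 2 .
Index 6: author = 2

Answer: cursor 2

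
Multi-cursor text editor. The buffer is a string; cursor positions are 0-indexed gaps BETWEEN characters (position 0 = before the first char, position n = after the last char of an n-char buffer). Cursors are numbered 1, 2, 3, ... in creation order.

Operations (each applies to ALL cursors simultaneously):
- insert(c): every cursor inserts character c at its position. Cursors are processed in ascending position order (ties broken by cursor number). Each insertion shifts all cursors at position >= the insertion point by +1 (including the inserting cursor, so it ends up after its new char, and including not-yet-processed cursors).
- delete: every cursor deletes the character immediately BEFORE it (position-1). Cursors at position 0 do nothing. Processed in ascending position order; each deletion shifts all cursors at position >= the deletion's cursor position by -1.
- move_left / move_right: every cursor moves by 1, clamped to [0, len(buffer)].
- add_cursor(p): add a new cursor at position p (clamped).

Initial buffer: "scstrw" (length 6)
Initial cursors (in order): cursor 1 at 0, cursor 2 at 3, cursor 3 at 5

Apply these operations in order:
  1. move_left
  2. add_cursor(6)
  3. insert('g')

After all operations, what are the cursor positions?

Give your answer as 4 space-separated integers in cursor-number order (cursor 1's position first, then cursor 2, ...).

Answer: 1 4 7 10

Derivation:
After op 1 (move_left): buffer="scstrw" (len 6), cursors c1@0 c2@2 c3@4, authorship ......
After op 2 (add_cursor(6)): buffer="scstrw" (len 6), cursors c1@0 c2@2 c3@4 c4@6, authorship ......
After op 3 (insert('g')): buffer="gscgstgrwg" (len 10), cursors c1@1 c2@4 c3@7 c4@10, authorship 1..2..3..4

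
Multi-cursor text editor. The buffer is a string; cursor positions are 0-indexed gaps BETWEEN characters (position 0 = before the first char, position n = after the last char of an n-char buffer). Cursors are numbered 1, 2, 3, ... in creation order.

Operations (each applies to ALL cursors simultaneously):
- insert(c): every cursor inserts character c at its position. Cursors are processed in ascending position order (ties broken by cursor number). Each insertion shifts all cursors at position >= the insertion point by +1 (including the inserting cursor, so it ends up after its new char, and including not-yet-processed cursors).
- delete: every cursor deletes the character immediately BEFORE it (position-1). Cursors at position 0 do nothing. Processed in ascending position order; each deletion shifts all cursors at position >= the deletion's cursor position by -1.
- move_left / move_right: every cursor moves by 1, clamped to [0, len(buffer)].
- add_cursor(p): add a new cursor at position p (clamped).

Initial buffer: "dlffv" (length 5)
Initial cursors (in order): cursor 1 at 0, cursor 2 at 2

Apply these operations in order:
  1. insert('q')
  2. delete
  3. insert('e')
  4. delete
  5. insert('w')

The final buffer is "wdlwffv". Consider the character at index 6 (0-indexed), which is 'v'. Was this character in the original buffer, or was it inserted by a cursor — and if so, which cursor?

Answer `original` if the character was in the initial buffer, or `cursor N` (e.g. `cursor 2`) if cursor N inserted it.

After op 1 (insert('q')): buffer="qdlqffv" (len 7), cursors c1@1 c2@4, authorship 1..2...
After op 2 (delete): buffer="dlffv" (len 5), cursors c1@0 c2@2, authorship .....
After op 3 (insert('e')): buffer="edleffv" (len 7), cursors c1@1 c2@4, authorship 1..2...
After op 4 (delete): buffer="dlffv" (len 5), cursors c1@0 c2@2, authorship .....
After op 5 (insert('w')): buffer="wdlwffv" (len 7), cursors c1@1 c2@4, authorship 1..2...
Authorship (.=original, N=cursor N): 1 . . 2 . . .
Index 6: author = original

Answer: original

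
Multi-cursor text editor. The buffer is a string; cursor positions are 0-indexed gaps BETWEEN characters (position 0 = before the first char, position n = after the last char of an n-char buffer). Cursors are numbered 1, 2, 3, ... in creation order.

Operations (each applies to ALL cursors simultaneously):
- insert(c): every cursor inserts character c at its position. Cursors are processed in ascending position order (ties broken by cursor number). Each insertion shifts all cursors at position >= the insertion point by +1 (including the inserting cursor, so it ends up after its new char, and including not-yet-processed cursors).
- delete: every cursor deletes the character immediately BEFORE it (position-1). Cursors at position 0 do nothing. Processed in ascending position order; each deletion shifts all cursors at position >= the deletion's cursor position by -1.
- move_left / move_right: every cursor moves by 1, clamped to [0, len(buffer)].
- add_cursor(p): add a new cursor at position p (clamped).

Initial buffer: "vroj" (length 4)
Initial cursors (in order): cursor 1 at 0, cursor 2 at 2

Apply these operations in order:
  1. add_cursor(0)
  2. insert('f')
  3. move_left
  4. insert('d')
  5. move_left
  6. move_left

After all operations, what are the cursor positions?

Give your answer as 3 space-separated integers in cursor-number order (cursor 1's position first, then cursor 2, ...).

After op 1 (add_cursor(0)): buffer="vroj" (len 4), cursors c1@0 c3@0 c2@2, authorship ....
After op 2 (insert('f')): buffer="ffvrfoj" (len 7), cursors c1@2 c3@2 c2@5, authorship 13..2..
After op 3 (move_left): buffer="ffvrfoj" (len 7), cursors c1@1 c3@1 c2@4, authorship 13..2..
After op 4 (insert('d')): buffer="fddfvrdfoj" (len 10), cursors c1@3 c3@3 c2@7, authorship 1133..22..
After op 5 (move_left): buffer="fddfvrdfoj" (len 10), cursors c1@2 c3@2 c2@6, authorship 1133..22..
After op 6 (move_left): buffer="fddfvrdfoj" (len 10), cursors c1@1 c3@1 c2@5, authorship 1133..22..

Answer: 1 5 1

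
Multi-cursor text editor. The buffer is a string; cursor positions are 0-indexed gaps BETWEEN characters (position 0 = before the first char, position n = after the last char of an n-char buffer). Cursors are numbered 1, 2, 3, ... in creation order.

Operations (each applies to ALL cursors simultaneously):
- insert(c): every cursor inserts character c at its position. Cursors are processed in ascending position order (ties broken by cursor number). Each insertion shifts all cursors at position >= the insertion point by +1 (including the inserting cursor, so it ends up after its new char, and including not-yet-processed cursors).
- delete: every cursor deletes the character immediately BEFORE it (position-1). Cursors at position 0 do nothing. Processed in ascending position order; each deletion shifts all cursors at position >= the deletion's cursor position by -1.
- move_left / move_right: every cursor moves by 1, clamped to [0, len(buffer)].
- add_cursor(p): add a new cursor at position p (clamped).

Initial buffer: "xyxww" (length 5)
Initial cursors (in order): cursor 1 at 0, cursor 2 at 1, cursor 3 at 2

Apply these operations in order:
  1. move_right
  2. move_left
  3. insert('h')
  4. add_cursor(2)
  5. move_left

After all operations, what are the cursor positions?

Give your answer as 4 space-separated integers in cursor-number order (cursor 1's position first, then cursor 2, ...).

After op 1 (move_right): buffer="xyxww" (len 5), cursors c1@1 c2@2 c3@3, authorship .....
After op 2 (move_left): buffer="xyxww" (len 5), cursors c1@0 c2@1 c3@2, authorship .....
After op 3 (insert('h')): buffer="hxhyhxww" (len 8), cursors c1@1 c2@3 c3@5, authorship 1.2.3...
After op 4 (add_cursor(2)): buffer="hxhyhxww" (len 8), cursors c1@1 c4@2 c2@3 c3@5, authorship 1.2.3...
After op 5 (move_left): buffer="hxhyhxww" (len 8), cursors c1@0 c4@1 c2@2 c3@4, authorship 1.2.3...

Answer: 0 2 4 1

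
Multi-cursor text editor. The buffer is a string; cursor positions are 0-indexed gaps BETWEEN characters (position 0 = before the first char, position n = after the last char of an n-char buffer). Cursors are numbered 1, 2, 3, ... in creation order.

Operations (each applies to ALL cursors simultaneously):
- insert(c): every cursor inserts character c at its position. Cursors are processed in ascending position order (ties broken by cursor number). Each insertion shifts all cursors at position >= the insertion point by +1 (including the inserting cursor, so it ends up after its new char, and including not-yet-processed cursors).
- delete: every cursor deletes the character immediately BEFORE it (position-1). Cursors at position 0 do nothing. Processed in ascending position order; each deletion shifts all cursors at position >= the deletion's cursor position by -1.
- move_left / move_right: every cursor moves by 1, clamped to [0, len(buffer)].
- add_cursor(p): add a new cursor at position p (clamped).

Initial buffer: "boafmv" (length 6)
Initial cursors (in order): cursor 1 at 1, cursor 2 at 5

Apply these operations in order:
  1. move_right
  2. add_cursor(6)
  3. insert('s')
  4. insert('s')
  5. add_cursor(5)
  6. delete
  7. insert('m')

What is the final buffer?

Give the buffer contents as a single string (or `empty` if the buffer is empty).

Answer: bosmmfmvssmm

Derivation:
After op 1 (move_right): buffer="boafmv" (len 6), cursors c1@2 c2@6, authorship ......
After op 2 (add_cursor(6)): buffer="boafmv" (len 6), cursors c1@2 c2@6 c3@6, authorship ......
After op 3 (insert('s')): buffer="bosafmvss" (len 9), cursors c1@3 c2@9 c3@9, authorship ..1....23
After op 4 (insert('s')): buffer="bossafmvssss" (len 12), cursors c1@4 c2@12 c3@12, authorship ..11....2323
After op 5 (add_cursor(5)): buffer="bossafmvssss" (len 12), cursors c1@4 c4@5 c2@12 c3@12, authorship ..11....2323
After op 6 (delete): buffer="bosfmvss" (len 8), cursors c1@3 c4@3 c2@8 c3@8, authorship ..1...23
After op 7 (insert('m')): buffer="bosmmfmvssmm" (len 12), cursors c1@5 c4@5 c2@12 c3@12, authorship ..114...2323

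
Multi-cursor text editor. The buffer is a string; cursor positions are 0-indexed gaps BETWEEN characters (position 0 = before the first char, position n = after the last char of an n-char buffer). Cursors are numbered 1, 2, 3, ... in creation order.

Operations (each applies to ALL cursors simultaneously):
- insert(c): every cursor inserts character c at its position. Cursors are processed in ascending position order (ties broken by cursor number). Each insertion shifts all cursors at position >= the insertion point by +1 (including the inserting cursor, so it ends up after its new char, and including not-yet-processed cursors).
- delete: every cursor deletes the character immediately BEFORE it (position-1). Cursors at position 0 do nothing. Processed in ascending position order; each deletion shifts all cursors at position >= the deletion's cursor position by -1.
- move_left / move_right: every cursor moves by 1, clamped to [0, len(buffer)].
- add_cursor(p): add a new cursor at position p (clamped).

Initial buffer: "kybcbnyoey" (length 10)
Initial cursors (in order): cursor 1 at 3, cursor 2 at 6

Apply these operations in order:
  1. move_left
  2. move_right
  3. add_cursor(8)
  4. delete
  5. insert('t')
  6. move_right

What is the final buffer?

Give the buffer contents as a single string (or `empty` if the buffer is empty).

After op 1 (move_left): buffer="kybcbnyoey" (len 10), cursors c1@2 c2@5, authorship ..........
After op 2 (move_right): buffer="kybcbnyoey" (len 10), cursors c1@3 c2@6, authorship ..........
After op 3 (add_cursor(8)): buffer="kybcbnyoey" (len 10), cursors c1@3 c2@6 c3@8, authorship ..........
After op 4 (delete): buffer="kycbyey" (len 7), cursors c1@2 c2@4 c3@5, authorship .......
After op 5 (insert('t')): buffer="kytcbtytey" (len 10), cursors c1@3 c2@6 c3@8, authorship ..1..2.3..
After op 6 (move_right): buffer="kytcbtytey" (len 10), cursors c1@4 c2@7 c3@9, authorship ..1..2.3..

Answer: kytcbtytey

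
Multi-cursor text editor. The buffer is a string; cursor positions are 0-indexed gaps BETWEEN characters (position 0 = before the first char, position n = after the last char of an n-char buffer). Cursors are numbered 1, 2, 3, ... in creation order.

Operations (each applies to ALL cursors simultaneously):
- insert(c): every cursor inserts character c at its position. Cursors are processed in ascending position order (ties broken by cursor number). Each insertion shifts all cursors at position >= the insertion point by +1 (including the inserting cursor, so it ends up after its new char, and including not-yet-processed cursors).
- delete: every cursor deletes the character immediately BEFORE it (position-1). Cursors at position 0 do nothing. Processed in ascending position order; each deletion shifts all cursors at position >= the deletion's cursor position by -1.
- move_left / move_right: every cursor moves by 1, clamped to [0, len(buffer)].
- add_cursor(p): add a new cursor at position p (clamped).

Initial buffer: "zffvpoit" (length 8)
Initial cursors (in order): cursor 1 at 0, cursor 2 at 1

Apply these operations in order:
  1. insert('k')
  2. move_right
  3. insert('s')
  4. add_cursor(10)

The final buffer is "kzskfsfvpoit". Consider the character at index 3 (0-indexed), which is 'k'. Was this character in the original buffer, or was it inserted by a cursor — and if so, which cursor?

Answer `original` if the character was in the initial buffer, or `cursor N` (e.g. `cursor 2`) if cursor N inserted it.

Answer: cursor 2

Derivation:
After op 1 (insert('k')): buffer="kzkffvpoit" (len 10), cursors c1@1 c2@3, authorship 1.2.......
After op 2 (move_right): buffer="kzkffvpoit" (len 10), cursors c1@2 c2@4, authorship 1.2.......
After op 3 (insert('s')): buffer="kzskfsfvpoit" (len 12), cursors c1@3 c2@6, authorship 1.12.2......
After op 4 (add_cursor(10)): buffer="kzskfsfvpoit" (len 12), cursors c1@3 c2@6 c3@10, authorship 1.12.2......
Authorship (.=original, N=cursor N): 1 . 1 2 . 2 . . . . . .
Index 3: author = 2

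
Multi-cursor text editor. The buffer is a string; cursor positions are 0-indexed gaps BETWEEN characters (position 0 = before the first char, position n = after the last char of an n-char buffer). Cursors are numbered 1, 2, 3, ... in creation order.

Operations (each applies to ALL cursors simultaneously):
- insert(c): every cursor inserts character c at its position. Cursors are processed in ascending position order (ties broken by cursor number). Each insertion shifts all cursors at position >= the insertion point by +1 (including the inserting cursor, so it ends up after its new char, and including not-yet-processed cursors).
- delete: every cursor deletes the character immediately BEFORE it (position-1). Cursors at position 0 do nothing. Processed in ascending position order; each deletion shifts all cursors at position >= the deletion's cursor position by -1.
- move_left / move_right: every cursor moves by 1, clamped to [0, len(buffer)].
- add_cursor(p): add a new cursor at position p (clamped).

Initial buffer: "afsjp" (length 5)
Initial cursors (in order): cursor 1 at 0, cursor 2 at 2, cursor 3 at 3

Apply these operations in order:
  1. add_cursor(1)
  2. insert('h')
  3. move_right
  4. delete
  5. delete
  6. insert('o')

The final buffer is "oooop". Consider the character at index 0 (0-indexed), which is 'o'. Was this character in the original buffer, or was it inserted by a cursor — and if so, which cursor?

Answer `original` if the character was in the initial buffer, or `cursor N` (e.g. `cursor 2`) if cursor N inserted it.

After op 1 (add_cursor(1)): buffer="afsjp" (len 5), cursors c1@0 c4@1 c2@2 c3@3, authorship .....
After op 2 (insert('h')): buffer="hahfhshjp" (len 9), cursors c1@1 c4@3 c2@5 c3@7, authorship 1.4.2.3..
After op 3 (move_right): buffer="hahfhshjp" (len 9), cursors c1@2 c4@4 c2@6 c3@8, authorship 1.4.2.3..
After op 4 (delete): buffer="hhhhp" (len 5), cursors c1@1 c4@2 c2@3 c3@4, authorship 1423.
After op 5 (delete): buffer="p" (len 1), cursors c1@0 c2@0 c3@0 c4@0, authorship .
After op 6 (insert('o')): buffer="oooop" (len 5), cursors c1@4 c2@4 c3@4 c4@4, authorship 1234.
Authorship (.=original, N=cursor N): 1 2 3 4 .
Index 0: author = 1

Answer: cursor 1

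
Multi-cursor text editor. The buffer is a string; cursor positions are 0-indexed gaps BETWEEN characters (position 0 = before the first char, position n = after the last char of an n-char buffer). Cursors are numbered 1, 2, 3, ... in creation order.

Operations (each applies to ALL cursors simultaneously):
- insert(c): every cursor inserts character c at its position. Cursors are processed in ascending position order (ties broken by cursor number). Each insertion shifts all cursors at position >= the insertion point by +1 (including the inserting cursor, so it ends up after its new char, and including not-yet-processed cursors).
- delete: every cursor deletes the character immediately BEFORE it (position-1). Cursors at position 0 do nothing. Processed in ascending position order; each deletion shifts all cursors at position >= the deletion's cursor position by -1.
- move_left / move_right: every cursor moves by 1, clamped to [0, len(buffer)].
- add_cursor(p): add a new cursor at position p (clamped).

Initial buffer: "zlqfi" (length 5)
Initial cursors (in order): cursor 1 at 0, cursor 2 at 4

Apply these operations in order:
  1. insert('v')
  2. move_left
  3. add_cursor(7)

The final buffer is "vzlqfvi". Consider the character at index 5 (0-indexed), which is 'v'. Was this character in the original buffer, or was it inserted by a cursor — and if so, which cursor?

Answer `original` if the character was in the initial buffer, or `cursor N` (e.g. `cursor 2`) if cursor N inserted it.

After op 1 (insert('v')): buffer="vzlqfvi" (len 7), cursors c1@1 c2@6, authorship 1....2.
After op 2 (move_left): buffer="vzlqfvi" (len 7), cursors c1@0 c2@5, authorship 1....2.
After op 3 (add_cursor(7)): buffer="vzlqfvi" (len 7), cursors c1@0 c2@5 c3@7, authorship 1....2.
Authorship (.=original, N=cursor N): 1 . . . . 2 .
Index 5: author = 2

Answer: cursor 2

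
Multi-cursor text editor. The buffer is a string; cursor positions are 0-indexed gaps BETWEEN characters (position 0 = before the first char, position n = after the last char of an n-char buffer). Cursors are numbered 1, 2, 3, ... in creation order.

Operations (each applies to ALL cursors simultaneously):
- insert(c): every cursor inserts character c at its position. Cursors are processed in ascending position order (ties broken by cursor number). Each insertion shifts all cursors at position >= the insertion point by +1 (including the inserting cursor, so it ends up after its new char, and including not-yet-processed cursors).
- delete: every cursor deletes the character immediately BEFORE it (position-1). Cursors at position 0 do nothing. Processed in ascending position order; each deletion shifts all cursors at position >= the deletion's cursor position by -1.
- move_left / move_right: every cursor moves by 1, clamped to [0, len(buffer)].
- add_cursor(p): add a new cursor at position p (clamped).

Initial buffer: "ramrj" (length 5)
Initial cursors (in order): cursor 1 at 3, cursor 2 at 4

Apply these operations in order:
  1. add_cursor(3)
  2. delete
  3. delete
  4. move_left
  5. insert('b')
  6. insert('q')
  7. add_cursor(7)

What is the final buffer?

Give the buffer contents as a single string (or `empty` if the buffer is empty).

Answer: bbbqqqj

Derivation:
After op 1 (add_cursor(3)): buffer="ramrj" (len 5), cursors c1@3 c3@3 c2@4, authorship .....
After op 2 (delete): buffer="rj" (len 2), cursors c1@1 c2@1 c3@1, authorship ..
After op 3 (delete): buffer="j" (len 1), cursors c1@0 c2@0 c3@0, authorship .
After op 4 (move_left): buffer="j" (len 1), cursors c1@0 c2@0 c3@0, authorship .
After op 5 (insert('b')): buffer="bbbj" (len 4), cursors c1@3 c2@3 c3@3, authorship 123.
After op 6 (insert('q')): buffer="bbbqqqj" (len 7), cursors c1@6 c2@6 c3@6, authorship 123123.
After op 7 (add_cursor(7)): buffer="bbbqqqj" (len 7), cursors c1@6 c2@6 c3@6 c4@7, authorship 123123.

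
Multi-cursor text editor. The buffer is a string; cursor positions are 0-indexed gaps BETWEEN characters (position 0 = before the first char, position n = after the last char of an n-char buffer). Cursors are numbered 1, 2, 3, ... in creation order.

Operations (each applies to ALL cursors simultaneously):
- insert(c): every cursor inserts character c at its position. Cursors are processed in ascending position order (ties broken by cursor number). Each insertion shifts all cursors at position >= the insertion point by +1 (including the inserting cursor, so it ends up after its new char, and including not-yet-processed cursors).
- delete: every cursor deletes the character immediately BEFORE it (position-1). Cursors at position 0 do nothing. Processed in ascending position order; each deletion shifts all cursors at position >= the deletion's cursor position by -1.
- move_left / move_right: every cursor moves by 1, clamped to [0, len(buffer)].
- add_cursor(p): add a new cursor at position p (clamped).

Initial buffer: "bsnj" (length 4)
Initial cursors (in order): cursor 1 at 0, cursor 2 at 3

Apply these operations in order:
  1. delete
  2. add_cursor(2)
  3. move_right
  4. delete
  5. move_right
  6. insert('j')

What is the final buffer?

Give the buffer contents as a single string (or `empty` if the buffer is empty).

After op 1 (delete): buffer="bsj" (len 3), cursors c1@0 c2@2, authorship ...
After op 2 (add_cursor(2)): buffer="bsj" (len 3), cursors c1@0 c2@2 c3@2, authorship ...
After op 3 (move_right): buffer="bsj" (len 3), cursors c1@1 c2@3 c3@3, authorship ...
After op 4 (delete): buffer="" (len 0), cursors c1@0 c2@0 c3@0, authorship 
After op 5 (move_right): buffer="" (len 0), cursors c1@0 c2@0 c3@0, authorship 
After op 6 (insert('j')): buffer="jjj" (len 3), cursors c1@3 c2@3 c3@3, authorship 123

Answer: jjj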